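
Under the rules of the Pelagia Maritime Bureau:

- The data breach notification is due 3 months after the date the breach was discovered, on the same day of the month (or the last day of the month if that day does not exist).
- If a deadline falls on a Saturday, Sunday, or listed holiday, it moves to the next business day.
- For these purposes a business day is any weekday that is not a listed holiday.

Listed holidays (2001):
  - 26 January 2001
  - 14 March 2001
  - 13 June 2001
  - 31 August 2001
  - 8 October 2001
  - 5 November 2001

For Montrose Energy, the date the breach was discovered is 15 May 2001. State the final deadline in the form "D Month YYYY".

Moving 3 months forward from 15 May 2001 on the corresponding day gives 15 August 2001.
15 August 2001 falls on a Wednesday, which is a business day, so no adjustment is needed.
Deadline: 15 August 2001.

15 August 2001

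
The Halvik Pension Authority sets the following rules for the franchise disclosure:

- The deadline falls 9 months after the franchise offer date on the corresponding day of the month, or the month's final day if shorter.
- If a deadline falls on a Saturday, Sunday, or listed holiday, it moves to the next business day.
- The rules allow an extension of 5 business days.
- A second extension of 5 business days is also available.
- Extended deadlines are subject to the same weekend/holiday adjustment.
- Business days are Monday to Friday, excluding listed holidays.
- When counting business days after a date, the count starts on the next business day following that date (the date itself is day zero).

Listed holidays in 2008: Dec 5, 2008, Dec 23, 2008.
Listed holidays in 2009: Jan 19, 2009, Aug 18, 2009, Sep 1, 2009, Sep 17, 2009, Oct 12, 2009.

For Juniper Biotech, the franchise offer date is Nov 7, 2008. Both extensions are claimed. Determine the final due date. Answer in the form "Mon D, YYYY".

Aug 24, 2009

9 months after Nov 7, 2008, on the same day of the month, is Aug 7, 2009.
Aug 7, 2009 falls on a Friday, which is a business day, so no adjustment is needed.
The 5-business-day extension runs from Aug 7, 2009 to Aug 14, 2009.
Aug 14, 2009 is a Friday and not a listed holiday, so it stands.
The 5-business-day extension runs from Aug 14, 2009 to Aug 24, 2009.
Aug 24, 2009 is a Monday and not a listed holiday, so it stands.
The final due date is Aug 24, 2009.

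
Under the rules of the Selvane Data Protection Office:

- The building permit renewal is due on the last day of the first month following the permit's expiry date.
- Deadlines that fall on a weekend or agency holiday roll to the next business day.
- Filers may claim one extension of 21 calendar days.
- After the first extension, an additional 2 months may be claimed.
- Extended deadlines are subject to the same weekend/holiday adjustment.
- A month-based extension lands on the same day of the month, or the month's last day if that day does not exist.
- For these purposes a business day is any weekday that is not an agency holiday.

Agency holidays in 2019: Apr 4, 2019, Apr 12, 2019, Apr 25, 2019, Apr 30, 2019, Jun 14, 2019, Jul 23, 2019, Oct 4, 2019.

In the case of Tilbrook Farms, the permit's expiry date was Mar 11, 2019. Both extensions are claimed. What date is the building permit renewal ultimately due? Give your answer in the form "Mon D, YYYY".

Jul 22, 2019

The first month after Mar 11, 2019 is April 2019, whose last day is Apr 30, 2019.
Apr 30, 2019 falls on a listed holiday. Rolling to the next business day gives May 1, 2019, a Wednesday.
Add the 21 calendar-day extension to May 1, 2019: May 22, 2019.
Since May 22, 2019 is a Wednesday and not a holiday, the date is unchanged.
The 2 months extension carries May 22, 2019 to Jul 22, 2019.
Jul 22, 2019 falls on a Monday, which is a business day, so no adjustment is needed.
Final deadline: Jul 22, 2019.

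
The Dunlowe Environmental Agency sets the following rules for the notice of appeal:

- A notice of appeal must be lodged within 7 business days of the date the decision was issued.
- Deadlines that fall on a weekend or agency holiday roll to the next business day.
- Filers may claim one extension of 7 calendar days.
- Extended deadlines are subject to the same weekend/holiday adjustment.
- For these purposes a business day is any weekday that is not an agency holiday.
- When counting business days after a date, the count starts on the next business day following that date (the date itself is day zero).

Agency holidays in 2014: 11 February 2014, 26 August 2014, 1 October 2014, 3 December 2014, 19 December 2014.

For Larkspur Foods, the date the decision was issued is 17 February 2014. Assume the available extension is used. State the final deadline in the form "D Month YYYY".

5 March 2014

Starting the day after 17 February 2014 and counting 7 business days lands on 26 February 2014.
26 February 2014 falls on a Wednesday, which is a business day, so no adjustment is needed.
Applying the 7-calendar-day extension: 26 February 2014 + 7 days = 5 March 2014.
5 March 2014 falls on a Wednesday, which is a business day, so no adjustment is needed.
The final due date is 5 March 2014.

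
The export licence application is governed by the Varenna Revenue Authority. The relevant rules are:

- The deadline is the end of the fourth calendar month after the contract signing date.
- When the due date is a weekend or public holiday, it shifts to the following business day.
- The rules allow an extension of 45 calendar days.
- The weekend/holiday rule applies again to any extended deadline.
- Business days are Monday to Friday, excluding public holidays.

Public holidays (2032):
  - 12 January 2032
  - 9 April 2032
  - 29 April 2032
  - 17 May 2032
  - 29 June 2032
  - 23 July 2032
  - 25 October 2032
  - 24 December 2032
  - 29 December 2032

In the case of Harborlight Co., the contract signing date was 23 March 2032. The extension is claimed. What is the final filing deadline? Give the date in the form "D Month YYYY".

The fourth month after 23 March 2032 is July 2032, whose last day is 31 July 2032.
Because 31 July 2032 is a Saturday, the deadline becomes 2 August 2032 (Monday).
The 45-calendar-day extension moves the deadline from 2 August 2032 to 16 September 2032.
16 September 2032 is a Thursday and not a listed holiday, so it stands.
Final deadline: 16 September 2032.

16 September 2032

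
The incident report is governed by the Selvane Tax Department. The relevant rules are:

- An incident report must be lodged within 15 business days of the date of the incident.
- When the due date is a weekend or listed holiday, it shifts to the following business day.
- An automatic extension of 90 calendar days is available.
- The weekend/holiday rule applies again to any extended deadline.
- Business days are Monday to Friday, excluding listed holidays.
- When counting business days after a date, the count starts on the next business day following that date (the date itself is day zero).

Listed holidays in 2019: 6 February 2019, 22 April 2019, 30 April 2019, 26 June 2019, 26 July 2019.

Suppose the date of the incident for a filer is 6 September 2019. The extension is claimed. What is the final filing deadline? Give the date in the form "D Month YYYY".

26 December 2019

Starting the day after 6 September 2019 and counting 15 business days lands on 27 September 2019.
27 September 2019 (Friday) is already a business day.
Add the 90 calendar-day extension to 27 September 2019: 26 December 2019.
26 December 2019 falls on a Thursday, which is a business day, so no adjustment is needed.
Final deadline: 26 December 2019.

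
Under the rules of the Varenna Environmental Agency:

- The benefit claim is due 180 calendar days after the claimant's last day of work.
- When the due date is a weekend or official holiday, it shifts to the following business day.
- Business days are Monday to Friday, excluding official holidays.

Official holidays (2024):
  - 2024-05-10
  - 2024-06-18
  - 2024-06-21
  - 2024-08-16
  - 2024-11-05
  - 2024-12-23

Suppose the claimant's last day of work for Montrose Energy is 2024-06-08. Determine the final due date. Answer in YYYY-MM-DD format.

Trigger date 2024-06-08 + 180 calendar days = 2024-12-05.
2024-12-05 (Thursday) is already a business day.
Final deadline: 2024-12-05.

2024-12-05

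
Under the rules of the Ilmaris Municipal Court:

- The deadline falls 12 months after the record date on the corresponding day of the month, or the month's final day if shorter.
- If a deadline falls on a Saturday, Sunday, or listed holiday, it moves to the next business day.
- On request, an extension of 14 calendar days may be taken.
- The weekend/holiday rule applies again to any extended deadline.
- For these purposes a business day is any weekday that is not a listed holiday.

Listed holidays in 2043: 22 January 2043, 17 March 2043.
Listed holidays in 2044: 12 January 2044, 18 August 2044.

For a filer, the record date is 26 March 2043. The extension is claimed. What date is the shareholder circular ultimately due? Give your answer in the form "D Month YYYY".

11 April 2044

Moving 12 months forward from 26 March 2043 on the corresponding day gives 26 March 2044.
26 March 2044 is a Saturday; the next business day is 28 March 2044 (Monday).
Applying the 14-calendar-day extension: 28 March 2044 + 14 days = 11 April 2044.
11 April 2044 falls on a Monday, which is a business day, so no adjustment is needed.
So the filing is due 11 April 2044.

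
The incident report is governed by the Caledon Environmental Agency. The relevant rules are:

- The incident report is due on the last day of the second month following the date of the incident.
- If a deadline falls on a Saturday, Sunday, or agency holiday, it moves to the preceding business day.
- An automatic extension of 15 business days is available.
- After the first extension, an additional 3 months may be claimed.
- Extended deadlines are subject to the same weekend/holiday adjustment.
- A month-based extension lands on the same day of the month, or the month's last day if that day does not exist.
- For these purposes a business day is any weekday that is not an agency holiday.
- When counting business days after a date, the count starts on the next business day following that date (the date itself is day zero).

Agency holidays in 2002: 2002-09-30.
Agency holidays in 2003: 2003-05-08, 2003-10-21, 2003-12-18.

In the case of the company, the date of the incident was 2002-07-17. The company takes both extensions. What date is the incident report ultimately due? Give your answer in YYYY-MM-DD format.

2 months after 2002-07-17 is September 2002; that month ends on 2002-09-30.
2002-09-30 is a listed holiday, so it moves to the preceding business day, 2002-09-27 (Friday).
Applying the 15-business-day extension: 15 business days after 2002-09-27 is 2002-10-21.
Since 2002-10-21 is a Monday and not a holiday, the date is unchanged.
Applying the 3 months extension: 3 months after 2002-10-21 is 2003-01-21.
Since 2003-01-21 is a Tuesday and not a holiday, the date is unchanged.
Deadline: 2003-01-21.

2003-01-21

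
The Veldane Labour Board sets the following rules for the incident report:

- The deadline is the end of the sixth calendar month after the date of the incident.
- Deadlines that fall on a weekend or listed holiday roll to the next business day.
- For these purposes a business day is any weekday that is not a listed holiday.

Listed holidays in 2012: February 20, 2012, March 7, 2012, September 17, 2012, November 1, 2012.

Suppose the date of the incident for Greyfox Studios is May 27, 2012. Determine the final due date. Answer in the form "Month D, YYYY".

6 months after May 27, 2012 falls in November 2012; the last day of that month is November 30, 2012.
November 30, 2012 (Friday) is already a business day.
The final due date is November 30, 2012.

November 30, 2012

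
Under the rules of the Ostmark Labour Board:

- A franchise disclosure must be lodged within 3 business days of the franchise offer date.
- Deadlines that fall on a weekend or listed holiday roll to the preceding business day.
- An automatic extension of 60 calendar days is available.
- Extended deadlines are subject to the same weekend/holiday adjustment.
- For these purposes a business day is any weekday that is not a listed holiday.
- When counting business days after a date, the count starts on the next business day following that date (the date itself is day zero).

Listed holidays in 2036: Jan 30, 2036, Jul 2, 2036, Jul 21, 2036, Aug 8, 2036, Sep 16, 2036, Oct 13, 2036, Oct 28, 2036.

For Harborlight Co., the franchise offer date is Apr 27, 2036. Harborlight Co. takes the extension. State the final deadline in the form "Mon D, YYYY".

Starting the day after Apr 27, 2036 and counting 3 business days lands on Apr 30, 2036.
Apr 30, 2036 is a Wednesday and not a listed holiday, so it stands.
The 60-calendar-day extension moves the deadline from Apr 30, 2036 to Jun 29, 2036.
Jun 29, 2036 is a Sunday; the preceding business day is Jun 27, 2036 (Friday).
So the filing is due Jun 27, 2036.

Jun 27, 2036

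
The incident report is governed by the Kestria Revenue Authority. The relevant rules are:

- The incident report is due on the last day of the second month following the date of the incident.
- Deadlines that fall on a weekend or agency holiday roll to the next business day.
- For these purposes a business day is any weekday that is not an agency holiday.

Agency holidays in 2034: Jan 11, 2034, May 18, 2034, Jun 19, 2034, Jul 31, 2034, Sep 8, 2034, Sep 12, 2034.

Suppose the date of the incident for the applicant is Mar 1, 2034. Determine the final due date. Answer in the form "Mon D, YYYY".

May 31, 2034

2 months after Mar 1, 2034 falls in May 2034; the last day of that month is May 31, 2034.
May 31, 2034 (Wednesday) is already a business day.
Final deadline: May 31, 2034.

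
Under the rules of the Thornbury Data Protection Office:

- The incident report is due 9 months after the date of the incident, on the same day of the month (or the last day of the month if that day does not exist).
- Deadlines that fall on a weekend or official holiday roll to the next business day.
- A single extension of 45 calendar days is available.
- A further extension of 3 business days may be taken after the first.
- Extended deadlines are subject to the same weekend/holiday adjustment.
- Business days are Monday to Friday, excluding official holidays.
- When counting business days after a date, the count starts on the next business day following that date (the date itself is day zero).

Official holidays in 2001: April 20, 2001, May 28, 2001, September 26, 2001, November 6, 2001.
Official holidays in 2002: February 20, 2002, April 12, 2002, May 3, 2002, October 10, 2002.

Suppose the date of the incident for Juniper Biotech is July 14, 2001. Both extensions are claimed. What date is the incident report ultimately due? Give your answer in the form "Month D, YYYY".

June 4, 2002

9 months after July 14, 2001, on the same day of the month, is April 14, 2002.
April 14, 2002 falls on a Sunday. Rolling to the next business day gives April 15, 2002, a Monday.
Applying the 45-calendar-day extension: April 15, 2002 + 45 days = May 30, 2002.
May 30, 2002 falls on a Thursday, which is a business day, so no adjustment is needed.
Counting 3 further business days from May 30, 2002 reaches June 4, 2002.
Since June 4, 2002 is a Tuesday and not a holiday, the date is unchanged.
Final deadline: June 4, 2002.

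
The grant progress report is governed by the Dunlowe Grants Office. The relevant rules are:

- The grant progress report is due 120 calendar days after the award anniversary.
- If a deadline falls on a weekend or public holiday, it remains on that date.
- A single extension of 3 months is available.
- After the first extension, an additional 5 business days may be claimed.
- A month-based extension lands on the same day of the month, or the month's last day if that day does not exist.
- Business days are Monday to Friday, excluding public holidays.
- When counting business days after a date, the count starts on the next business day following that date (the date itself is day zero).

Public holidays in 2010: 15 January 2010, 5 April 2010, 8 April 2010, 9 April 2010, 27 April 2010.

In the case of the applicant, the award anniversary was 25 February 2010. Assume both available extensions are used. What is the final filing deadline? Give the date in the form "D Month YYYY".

Adding 120 calendar days to 25 February 2010 gives 25 June 2010.
No adjustment is made for weekends or holidays, so 25 June 2010 stands.
Applying the 3 months extension: 3 months after 25 June 2010 is 25 September 2010.
25 September 2010 is a Saturday; no weekend or holiday adjustment applies.
Counting 5 further business days from 25 September 2010 reaches 1 October 2010.
No adjustment is made for weekends or holidays, so 1 October 2010 stands.
The final due date is 1 October 2010.

1 October 2010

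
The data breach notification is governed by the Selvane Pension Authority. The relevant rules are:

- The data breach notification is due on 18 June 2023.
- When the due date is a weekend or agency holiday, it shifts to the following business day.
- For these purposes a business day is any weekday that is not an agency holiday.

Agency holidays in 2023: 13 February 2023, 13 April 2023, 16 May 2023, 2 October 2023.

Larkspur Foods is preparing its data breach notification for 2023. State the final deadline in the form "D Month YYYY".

Start from the fixed due date, 18 June 2023.
Because 18 June 2023 is a Sunday, the deadline becomes 19 June 2023 (Monday).
Final deadline: 19 June 2023.

19 June 2023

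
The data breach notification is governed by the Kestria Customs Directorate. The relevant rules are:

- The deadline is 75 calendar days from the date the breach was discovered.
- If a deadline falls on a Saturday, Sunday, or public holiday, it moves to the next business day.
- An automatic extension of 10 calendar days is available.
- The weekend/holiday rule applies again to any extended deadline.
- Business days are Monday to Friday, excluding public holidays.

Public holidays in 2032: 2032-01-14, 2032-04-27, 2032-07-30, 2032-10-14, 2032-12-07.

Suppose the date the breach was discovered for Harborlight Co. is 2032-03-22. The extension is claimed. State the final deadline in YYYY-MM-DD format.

Adding 75 calendar days to 2032-03-22 gives 2032-06-05.
2032-06-05 is a Saturday, so it moves to the next business day, 2032-06-07 (Monday).
Applying the 10-calendar-day extension: 2032-06-07 + 10 days = 2032-06-17.
Since 2032-06-17 is a Thursday and not a holiday, the date is unchanged.
Final deadline: 2032-06-17.

2032-06-17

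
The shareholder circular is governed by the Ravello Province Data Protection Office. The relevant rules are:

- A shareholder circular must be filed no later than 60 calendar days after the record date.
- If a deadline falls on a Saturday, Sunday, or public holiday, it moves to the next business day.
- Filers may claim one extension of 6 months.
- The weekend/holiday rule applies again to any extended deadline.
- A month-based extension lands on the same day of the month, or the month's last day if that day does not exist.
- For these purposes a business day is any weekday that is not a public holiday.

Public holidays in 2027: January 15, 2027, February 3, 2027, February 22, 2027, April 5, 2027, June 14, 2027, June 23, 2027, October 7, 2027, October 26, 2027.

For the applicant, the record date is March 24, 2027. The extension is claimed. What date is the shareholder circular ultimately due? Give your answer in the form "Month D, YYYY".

Trigger date March 24, 2027 + 60 calendar days = May 23, 2027.
May 23, 2027 is a Sunday; the next business day is May 24, 2027 (Monday).
Add 6 months to May 24, 2027: November 24, 2027.
Since November 24, 2027 is a Wednesday and not a holiday, the date is unchanged.
The final due date is November 24, 2027.

November 24, 2027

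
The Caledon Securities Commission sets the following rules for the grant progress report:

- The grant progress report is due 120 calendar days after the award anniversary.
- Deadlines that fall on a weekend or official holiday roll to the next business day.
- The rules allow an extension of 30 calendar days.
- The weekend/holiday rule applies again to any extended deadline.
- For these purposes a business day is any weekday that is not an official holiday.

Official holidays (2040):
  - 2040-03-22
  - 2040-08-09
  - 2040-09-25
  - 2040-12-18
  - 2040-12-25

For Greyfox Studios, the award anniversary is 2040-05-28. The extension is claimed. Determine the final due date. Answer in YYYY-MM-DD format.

120 calendar days after 2040-05-28 is 2040-09-25.
2040-09-25 is a listed holiday, so it moves to the next business day, 2040-09-26 (Wednesday).
With the 30-day extension, 2040-09-26 becomes 2040-10-26.
2040-10-26 falls on a Friday, which is a business day, so no adjustment is needed.
Final deadline: 2040-10-26.

2040-10-26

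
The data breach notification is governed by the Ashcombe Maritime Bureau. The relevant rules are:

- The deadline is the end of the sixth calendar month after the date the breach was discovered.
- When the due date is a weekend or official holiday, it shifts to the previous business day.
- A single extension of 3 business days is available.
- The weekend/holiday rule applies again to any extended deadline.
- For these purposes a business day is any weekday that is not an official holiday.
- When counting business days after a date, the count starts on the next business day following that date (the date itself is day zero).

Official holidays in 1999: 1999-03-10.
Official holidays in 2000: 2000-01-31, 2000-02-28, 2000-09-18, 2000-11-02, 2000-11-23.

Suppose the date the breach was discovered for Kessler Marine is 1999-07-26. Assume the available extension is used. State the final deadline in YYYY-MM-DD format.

6 months after 1999-07-26 falls in January 2000; the last day of that month is 2000-01-31.
2000-01-31 is a listed holiday; the preceding business day is 2000-01-28 (Friday).
The 3-business-day extension runs from 2000-01-28 to 2000-02-03.
2000-02-03 is a Thursday and not a listed holiday, so it stands.
Deadline: 2000-02-03.

2000-02-03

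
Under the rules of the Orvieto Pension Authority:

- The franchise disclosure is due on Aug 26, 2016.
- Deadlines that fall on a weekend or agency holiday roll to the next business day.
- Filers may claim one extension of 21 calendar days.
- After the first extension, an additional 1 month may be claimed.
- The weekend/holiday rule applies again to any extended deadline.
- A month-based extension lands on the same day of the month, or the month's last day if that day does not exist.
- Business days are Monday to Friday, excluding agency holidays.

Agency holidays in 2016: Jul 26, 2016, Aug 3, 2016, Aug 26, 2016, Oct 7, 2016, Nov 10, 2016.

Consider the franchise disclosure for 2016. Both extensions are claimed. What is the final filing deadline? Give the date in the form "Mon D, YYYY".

Oct 19, 2016

The statutory due date is Aug 26, 2016.
Because Aug 26, 2016 is a listed holiday, the deadline becomes Aug 29, 2016 (Monday).
Applying the 21-calendar-day extension: Aug 29, 2016 + 21 days = Sep 19, 2016.
Sep 19, 2016 is a Monday and not a listed holiday, so it stands.
Add 1 month to Sep 19, 2016: Oct 19, 2016.
Oct 19, 2016 falls on a Wednesday, which is a business day, so no adjustment is needed.
Deadline: Oct 19, 2016.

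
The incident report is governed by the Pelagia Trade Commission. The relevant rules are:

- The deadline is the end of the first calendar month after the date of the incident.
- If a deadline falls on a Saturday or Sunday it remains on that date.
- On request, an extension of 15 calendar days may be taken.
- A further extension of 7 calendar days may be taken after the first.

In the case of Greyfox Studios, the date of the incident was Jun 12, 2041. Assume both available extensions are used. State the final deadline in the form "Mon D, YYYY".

1 month after Jun 12, 2041 is July 2041; that month ends on Jul 31, 2041.
No adjustment is made for weekends or holidays, so Jul 31, 2041 stands.
Add the 15 calendar-day extension to Jul 31, 2041: Aug 15, 2041.
No adjustment is made for weekends or holidays, so Aug 15, 2041 stands.
With the 7-day extension, Aug 15, 2041 becomes Aug 22, 2041.
No adjustment is made for weekends or holidays, so Aug 22, 2041 stands.
So the filing is due Aug 22, 2041.

Aug 22, 2041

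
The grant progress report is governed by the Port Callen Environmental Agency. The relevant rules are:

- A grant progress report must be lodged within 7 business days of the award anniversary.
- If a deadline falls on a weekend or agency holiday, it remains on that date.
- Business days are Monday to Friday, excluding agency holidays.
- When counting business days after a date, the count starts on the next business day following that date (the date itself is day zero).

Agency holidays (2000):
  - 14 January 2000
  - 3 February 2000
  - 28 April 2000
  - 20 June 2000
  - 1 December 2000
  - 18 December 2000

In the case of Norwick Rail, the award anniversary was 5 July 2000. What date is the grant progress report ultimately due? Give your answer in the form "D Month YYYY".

Starting the day after 5 July 2000 and counting 7 business days lands on 14 July 2000.
No adjustment is made for weekends or holidays, so 14 July 2000 stands.
Final deadline: 14 July 2000.

14 July 2000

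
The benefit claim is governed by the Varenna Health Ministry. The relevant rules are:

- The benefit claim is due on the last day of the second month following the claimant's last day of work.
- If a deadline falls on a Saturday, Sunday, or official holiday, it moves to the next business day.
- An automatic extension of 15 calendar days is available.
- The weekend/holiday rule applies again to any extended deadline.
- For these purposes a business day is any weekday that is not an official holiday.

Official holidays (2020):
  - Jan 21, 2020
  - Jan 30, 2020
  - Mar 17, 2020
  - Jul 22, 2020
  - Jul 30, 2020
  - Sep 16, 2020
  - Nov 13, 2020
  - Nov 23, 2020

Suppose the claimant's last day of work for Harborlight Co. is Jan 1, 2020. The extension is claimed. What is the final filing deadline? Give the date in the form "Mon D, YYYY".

Apr 15, 2020

2 months after Jan 1, 2020 is March 2020; that month ends on Mar 31, 2020.
Since Mar 31, 2020 is a Tuesday and not a holiday, the date is unchanged.
With the 15-day extension, Mar 31, 2020 becomes Apr 15, 2020.
Since Apr 15, 2020 is a Wednesday and not a holiday, the date is unchanged.
Final deadline: Apr 15, 2020.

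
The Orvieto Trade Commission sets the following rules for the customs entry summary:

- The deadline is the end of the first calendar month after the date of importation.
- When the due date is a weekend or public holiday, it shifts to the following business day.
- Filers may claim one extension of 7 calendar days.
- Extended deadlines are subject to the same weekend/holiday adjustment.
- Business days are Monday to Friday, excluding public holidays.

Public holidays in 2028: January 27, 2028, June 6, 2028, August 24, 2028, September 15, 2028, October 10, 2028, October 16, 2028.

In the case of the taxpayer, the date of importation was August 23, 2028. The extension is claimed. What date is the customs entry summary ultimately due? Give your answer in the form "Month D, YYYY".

October 9, 2028

1 month after August 23, 2028 falls in September 2028; the last day of that month is September 30, 2028.
September 30, 2028 is a Saturday, so it moves to the next business day, October 2, 2028 (Monday).
The 7-calendar-day extension moves the deadline from October 2, 2028 to October 9, 2028.
October 9, 2028 falls on a Monday, which is a business day, so no adjustment is needed.
Final deadline: October 9, 2028.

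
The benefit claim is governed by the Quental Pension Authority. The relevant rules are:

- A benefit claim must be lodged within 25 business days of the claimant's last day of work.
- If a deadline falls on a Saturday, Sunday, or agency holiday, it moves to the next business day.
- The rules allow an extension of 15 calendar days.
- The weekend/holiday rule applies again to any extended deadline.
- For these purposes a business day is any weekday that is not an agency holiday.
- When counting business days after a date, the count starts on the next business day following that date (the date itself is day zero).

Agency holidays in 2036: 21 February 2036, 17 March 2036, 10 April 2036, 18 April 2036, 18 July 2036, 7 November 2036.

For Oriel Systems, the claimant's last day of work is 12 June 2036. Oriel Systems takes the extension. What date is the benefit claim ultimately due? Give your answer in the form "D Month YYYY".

Starting the day after 12 June 2036 and counting 25 business days lands on 17 July 2036.
17 July 2036 (Thursday) is already a business day.
With the 15-day extension, 17 July 2036 becomes 1 August 2036.
1 August 2036 falls on a Friday, which is a business day, so no adjustment is needed.
So the filing is due 1 August 2036.

1 August 2036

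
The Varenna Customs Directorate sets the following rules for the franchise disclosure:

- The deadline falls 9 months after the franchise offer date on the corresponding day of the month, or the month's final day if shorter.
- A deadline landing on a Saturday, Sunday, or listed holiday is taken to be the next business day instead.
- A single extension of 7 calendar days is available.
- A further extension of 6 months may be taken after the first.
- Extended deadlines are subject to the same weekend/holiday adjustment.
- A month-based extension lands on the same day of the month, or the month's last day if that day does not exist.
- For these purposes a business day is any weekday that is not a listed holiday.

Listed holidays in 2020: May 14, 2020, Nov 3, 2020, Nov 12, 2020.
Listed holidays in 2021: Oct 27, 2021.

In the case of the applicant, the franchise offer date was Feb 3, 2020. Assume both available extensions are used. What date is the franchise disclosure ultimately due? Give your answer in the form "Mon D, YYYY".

9 months from Feb 3, 2020 is Nov 3, 2020.
Nov 3, 2020 is a listed holiday; the next business day is Nov 4, 2020 (Wednesday).
Applying the 7-calendar-day extension: Nov 4, 2020 + 7 days = Nov 11, 2020.
Nov 11, 2020 is a Wednesday and not a listed holiday, so it stands.
The 6 months extension carries Nov 11, 2020 to May 11, 2021.
May 11, 2021 (Tuesday) is already a business day.
So the filing is due May 11, 2021.

May 11, 2021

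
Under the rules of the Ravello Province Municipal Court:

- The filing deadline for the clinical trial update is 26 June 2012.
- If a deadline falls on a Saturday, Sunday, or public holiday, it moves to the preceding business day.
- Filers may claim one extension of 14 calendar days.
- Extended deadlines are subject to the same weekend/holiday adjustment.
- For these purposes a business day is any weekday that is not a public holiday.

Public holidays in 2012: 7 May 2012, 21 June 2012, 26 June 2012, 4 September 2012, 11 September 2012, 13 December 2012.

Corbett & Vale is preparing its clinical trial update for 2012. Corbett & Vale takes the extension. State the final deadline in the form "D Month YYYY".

9 July 2012

The statutory due date is 26 June 2012.
26 June 2012 is a listed holiday; the preceding business day is 25 June 2012 (Monday).
Applying the 14-calendar-day extension: 25 June 2012 + 14 days = 9 July 2012.
9 July 2012 falls on a Monday, which is a business day, so no adjustment is needed.
The final due date is 9 July 2012.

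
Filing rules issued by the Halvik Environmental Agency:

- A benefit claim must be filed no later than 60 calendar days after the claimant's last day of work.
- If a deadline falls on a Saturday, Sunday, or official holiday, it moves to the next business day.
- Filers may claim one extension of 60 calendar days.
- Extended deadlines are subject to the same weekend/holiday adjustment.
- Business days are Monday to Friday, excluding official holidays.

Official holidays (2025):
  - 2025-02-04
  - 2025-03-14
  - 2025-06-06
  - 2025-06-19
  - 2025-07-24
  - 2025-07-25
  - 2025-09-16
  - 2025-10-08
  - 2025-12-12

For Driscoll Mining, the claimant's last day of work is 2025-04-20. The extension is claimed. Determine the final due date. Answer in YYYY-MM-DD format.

2025-08-19

Trigger date 2025-04-20 + 60 calendar days = 2025-06-19.
2025-06-19 falls on a listed holiday. Rolling to the next business day gives 2025-06-20, a Friday.
Applying the 60-calendar-day extension: 2025-06-20 + 60 days = 2025-08-19.
2025-08-19 falls on a Tuesday, which is a business day, so no adjustment is needed.
Deadline: 2025-08-19.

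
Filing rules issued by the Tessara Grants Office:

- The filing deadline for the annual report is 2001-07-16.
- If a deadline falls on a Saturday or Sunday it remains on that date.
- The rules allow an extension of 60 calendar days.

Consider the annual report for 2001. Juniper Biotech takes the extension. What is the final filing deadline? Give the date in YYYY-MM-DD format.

Start from the fixed due date, 2001-07-16.
2001-07-16 falls on a Monday. The rules make no weekend/holiday allowance, so it remains 2001-07-16.
Applying the 60-calendar-day extension: 2001-07-16 + 60 days = 2001-09-14.
2001-09-14 is a Friday; no weekend or holiday adjustment applies.
The final due date is 2001-09-14.

2001-09-14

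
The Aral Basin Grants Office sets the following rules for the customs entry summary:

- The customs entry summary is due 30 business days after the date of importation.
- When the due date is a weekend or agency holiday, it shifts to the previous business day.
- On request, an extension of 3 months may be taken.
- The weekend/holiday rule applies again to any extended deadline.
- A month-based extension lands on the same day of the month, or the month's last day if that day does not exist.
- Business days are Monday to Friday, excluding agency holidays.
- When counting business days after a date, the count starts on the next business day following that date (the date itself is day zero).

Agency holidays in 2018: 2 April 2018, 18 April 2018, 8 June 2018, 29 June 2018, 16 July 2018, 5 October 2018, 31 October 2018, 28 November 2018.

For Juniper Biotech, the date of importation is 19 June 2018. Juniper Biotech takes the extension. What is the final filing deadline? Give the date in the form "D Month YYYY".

2 November 2018

Counting 30 business days after 19 June 2018 (skipping weekends and listed holidays) reaches 2 August 2018.
2 August 2018 falls on a Thursday, which is a business day, so no adjustment is needed.
The 3 months extension carries 2 August 2018 to 2 November 2018.
2 November 2018 (Friday) is already a business day.
The final due date is 2 November 2018.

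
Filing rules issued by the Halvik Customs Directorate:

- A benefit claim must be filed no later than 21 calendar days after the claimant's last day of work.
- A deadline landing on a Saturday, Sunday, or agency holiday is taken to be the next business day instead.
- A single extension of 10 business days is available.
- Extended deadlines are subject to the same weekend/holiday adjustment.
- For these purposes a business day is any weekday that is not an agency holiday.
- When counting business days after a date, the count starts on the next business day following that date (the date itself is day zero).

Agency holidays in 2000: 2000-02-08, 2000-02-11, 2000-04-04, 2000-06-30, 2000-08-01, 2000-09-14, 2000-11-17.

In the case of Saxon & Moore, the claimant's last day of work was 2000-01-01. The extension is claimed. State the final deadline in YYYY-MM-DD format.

Trigger date 2000-01-01 + 21 calendar days = 2000-01-22.
2000-01-22 is a Saturday; the next business day is 2000-01-24 (Monday).
Counting 10 further business days from 2000-01-24 reaches 2000-02-07.
2000-02-07 is a Monday and not a listed holiday, so it stands.
The final due date is 2000-02-07.

2000-02-07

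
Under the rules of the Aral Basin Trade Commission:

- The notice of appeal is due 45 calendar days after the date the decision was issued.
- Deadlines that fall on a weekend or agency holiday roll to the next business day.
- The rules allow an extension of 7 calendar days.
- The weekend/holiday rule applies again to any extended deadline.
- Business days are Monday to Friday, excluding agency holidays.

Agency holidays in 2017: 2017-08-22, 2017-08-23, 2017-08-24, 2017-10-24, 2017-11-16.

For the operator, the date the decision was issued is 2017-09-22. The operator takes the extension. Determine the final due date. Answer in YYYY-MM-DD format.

Trigger date 2017-09-22 + 45 calendar days = 2017-11-06.
Since 2017-11-06 is a Monday and not a holiday, the date is unchanged.
Add the 7 calendar-day extension to 2017-11-06: 2017-11-13.
Since 2017-11-13 is a Monday and not a holiday, the date is unchanged.
The final due date is 2017-11-13.

2017-11-13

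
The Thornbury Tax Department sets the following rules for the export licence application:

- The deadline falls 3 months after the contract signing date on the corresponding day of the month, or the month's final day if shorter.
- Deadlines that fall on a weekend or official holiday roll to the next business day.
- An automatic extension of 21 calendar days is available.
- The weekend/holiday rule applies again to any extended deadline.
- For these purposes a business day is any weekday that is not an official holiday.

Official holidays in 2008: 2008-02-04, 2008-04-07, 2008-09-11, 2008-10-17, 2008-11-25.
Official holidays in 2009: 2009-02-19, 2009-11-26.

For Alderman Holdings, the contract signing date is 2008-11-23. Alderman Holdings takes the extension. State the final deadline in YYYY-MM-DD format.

2009-03-16

3 months from 2008-11-23 is 2009-02-23.
2009-02-23 is a Monday and not a listed holiday, so it stands.
Applying the 21-calendar-day extension: 2009-02-23 + 21 days = 2009-03-16.
2009-03-16 is a Monday and not a listed holiday, so it stands.
The final due date is 2009-03-16.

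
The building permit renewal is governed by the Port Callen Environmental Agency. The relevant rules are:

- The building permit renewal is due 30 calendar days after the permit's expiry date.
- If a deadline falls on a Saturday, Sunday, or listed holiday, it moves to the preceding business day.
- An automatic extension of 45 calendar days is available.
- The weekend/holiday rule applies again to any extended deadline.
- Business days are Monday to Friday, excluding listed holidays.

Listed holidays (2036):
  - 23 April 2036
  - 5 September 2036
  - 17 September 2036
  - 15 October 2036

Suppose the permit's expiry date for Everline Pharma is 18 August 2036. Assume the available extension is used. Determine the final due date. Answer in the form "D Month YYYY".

Trigger date 18 August 2036 + 30 calendar days = 17 September 2036.
17 September 2036 falls on a listed holiday. Rolling to the preceding business day gives 16 September 2036, a Tuesday.
Add the 45 calendar-day extension to 16 September 2036: 31 October 2036.
31 October 2036 is a Friday and not a listed holiday, so it stands.
The final due date is 31 October 2036.

31 October 2036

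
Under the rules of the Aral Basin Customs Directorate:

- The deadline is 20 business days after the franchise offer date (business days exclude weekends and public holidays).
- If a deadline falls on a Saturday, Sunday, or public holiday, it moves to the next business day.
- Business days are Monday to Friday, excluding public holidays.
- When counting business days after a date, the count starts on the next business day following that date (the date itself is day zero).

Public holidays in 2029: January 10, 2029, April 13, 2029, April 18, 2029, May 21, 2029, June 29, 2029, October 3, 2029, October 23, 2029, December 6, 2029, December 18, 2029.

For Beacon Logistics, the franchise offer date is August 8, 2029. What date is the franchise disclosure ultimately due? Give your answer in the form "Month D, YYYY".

September 5, 2029

20 business days after August 8, 2029, excluding weekends and holidays, is September 5, 2029.
September 5, 2029 (Wednesday) is already a business day.
So the filing is due September 5, 2029.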